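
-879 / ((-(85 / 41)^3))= 60581559 / 614125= 98.65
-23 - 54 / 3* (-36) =625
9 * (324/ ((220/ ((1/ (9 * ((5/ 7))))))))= 567/ 275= 2.06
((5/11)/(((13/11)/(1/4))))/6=0.02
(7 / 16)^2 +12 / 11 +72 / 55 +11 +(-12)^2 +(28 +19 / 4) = 243637 / 1280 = 190.34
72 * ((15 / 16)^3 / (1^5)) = 30375 / 512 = 59.33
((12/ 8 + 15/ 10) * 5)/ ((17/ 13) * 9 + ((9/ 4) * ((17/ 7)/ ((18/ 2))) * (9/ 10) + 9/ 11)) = 200200/ 175293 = 1.14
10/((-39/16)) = -4.10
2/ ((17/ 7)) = 14/ 17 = 0.82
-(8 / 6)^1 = -4 / 3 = -1.33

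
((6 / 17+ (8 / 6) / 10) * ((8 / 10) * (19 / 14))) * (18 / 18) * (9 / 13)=14136 / 38675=0.37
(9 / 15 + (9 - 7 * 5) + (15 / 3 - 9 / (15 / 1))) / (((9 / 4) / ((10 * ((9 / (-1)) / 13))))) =840 / 13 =64.62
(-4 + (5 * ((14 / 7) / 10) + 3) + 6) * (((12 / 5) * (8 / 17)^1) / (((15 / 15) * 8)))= 72 / 85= 0.85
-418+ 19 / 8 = -415.62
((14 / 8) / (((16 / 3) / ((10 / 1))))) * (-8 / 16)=-1.64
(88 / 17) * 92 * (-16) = -129536 / 17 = -7619.76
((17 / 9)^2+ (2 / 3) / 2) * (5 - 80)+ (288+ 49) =1199 / 27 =44.41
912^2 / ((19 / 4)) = 175104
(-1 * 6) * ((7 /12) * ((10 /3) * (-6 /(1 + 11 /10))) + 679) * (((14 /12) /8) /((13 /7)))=-296989 /936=-317.30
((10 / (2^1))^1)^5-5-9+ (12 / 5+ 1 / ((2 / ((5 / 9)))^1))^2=25257181 / 8100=3118.17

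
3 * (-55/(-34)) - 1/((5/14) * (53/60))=3033/1802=1.68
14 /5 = 2.80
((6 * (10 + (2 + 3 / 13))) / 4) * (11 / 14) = 5247 / 364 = 14.41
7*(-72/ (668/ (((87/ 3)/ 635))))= -3654/ 106045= -0.03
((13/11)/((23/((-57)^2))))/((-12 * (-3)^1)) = 4693/1012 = 4.64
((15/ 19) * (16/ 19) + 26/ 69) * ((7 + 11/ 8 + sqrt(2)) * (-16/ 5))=-3476764/ 124545 -415136 * sqrt(2)/ 124545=-32.63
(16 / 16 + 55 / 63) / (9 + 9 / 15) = 295 / 1512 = 0.20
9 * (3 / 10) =27 / 10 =2.70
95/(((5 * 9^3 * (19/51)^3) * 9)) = 4913/87723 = 0.06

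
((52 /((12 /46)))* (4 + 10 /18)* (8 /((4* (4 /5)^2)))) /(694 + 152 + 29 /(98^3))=72112954550 /21498708447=3.35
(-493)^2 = 243049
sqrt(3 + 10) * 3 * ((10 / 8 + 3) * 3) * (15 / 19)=2295 * sqrt(13) / 76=108.88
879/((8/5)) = 4395/8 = 549.38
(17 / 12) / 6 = 17 / 72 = 0.24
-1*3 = -3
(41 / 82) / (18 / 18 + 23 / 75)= 75 / 196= 0.38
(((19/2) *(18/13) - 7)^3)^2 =262144000000/4826809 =54310.00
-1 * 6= -6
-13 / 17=-0.76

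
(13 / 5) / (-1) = -13 / 5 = -2.60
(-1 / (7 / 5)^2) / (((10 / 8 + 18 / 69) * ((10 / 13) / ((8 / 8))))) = -0.44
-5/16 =-0.31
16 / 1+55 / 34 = 17.62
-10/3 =-3.33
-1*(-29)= 29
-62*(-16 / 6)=165.33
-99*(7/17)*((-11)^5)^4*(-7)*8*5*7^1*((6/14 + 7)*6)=2395800447836161799166645000.00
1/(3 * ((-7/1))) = -1/21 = -0.05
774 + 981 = 1755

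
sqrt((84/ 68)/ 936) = sqrt(9282)/ 2652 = 0.04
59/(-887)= -59/887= -0.07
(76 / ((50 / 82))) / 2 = 62.32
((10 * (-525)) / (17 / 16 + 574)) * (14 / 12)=-10.65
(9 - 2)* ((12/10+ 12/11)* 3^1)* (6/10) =7938/275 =28.87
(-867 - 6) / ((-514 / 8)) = 3492 / 257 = 13.59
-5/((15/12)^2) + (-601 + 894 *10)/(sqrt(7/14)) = -16/5 + 8339 *sqrt(2) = 11789.93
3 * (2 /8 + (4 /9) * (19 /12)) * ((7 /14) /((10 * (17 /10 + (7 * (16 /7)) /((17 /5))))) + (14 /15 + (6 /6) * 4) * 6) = 33210187 /392040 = 84.71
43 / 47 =0.91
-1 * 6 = -6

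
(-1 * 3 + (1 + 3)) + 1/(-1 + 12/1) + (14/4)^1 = 101/22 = 4.59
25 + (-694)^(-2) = 12040901 / 481636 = 25.00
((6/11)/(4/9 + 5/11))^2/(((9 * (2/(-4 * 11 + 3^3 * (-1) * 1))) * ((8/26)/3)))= -224289/15842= -14.16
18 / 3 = 6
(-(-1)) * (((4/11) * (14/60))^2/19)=196/517275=0.00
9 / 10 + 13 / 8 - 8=-219 / 40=-5.48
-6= -6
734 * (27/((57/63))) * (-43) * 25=-447391350/19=-23546913.16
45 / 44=1.02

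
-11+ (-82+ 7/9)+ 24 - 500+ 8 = -5042/9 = -560.22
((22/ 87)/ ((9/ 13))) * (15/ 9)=1430/ 2349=0.61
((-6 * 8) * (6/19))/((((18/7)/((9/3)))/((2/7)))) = -96/19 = -5.05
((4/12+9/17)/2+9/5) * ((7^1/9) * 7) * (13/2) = 362453/4590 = 78.97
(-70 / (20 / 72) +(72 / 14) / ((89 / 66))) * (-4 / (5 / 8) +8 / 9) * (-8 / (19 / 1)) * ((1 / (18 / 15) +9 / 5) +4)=-678293888 / 177555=-3820.19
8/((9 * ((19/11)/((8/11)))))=64/171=0.37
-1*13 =-13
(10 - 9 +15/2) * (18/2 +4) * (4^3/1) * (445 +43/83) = 3150703.81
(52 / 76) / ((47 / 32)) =416 / 893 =0.47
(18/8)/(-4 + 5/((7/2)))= -7/8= -0.88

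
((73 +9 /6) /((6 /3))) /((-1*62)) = -149 /248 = -0.60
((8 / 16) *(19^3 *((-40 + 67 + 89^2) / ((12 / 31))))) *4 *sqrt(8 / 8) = 844987646 / 3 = 281662548.67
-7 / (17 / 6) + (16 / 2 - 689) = -11619 / 17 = -683.47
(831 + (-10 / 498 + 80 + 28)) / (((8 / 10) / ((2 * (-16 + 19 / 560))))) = -1045229723 / 27888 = -37479.55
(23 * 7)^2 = 25921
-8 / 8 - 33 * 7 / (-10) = 221 / 10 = 22.10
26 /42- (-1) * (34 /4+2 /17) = 6595 /714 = 9.24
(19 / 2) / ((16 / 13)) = 247 / 32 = 7.72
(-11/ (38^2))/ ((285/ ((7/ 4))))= -77/ 1646160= -0.00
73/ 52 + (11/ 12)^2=2.24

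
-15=-15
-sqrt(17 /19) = -sqrt(323) /19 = -0.95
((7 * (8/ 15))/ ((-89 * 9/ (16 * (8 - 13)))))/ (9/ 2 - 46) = -1792/ 199449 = -0.01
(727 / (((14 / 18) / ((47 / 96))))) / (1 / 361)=37005027 / 224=165201.01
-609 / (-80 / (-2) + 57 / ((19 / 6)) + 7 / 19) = -11571 / 1109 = -10.43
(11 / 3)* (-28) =-102.67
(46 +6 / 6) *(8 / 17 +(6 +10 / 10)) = 5969 / 17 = 351.12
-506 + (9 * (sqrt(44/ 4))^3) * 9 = -506 + 891 * sqrt(11) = 2449.11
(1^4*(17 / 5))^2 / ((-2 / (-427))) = 123403 / 50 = 2468.06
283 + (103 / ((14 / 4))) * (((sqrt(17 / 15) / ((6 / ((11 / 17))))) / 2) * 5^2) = 5665 * sqrt(255) / 2142 + 283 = 325.23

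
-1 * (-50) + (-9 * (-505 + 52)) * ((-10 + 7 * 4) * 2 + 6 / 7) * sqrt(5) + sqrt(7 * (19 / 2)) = sqrt(266) / 2 + 50 + 1051866 * sqrt(5) / 7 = 336064.42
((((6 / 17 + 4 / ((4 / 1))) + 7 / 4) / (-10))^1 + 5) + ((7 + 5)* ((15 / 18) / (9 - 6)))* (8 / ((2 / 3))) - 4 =27669 / 680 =40.69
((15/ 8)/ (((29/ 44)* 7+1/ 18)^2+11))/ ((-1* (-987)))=98010/ 1692302633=0.00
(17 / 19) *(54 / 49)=918 / 931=0.99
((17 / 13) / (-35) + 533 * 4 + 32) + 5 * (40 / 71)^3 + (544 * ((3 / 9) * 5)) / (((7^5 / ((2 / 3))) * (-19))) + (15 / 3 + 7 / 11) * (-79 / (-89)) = 142032815426698742387 / 65457197150890545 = 2169.86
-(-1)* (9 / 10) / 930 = 3 / 3100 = 0.00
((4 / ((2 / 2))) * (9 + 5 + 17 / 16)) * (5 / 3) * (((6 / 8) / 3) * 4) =1205 / 12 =100.42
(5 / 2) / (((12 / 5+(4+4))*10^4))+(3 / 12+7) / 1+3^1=426401 / 41600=10.25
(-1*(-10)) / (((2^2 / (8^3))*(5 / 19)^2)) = 92416 / 5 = 18483.20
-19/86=-0.22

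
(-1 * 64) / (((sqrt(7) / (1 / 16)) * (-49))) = 4 * sqrt(7) / 343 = 0.03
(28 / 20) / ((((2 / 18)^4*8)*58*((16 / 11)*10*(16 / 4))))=505197 / 1484800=0.34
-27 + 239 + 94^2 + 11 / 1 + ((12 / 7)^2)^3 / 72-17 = 1063823730 / 117649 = 9042.35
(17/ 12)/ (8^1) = 0.18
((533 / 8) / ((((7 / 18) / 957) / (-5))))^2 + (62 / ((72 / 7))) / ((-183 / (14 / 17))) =14751828056189318527 / 21951216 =672027830084.19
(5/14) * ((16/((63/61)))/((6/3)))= 1220/441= 2.77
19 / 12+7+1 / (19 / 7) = 2041 / 228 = 8.95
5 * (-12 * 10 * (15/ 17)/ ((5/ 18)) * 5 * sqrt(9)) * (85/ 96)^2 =-1434375/ 64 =-22412.11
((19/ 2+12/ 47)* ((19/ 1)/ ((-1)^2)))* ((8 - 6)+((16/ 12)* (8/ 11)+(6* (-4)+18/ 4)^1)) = -19008493/ 6204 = -3063.91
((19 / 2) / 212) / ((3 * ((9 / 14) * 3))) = 133 / 17172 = 0.01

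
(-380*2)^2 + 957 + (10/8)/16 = 37027653/64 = 578557.08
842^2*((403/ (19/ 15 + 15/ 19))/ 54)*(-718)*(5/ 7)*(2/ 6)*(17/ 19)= -21796291733450/ 55377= -393598276.06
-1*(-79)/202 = 79/202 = 0.39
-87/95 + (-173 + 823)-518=12453/95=131.08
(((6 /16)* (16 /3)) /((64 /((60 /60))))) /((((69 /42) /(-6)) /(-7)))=147 /184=0.80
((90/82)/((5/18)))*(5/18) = 1.10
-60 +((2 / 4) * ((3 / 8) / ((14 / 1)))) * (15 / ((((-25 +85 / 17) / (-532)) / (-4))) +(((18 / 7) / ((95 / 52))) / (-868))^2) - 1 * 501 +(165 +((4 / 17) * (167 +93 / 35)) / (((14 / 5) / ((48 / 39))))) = -51521240866779709 / 128858497558700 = -399.83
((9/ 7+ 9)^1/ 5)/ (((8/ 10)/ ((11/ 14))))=2.02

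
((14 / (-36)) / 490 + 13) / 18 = 16379 / 22680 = 0.72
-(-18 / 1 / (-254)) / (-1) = 9 / 127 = 0.07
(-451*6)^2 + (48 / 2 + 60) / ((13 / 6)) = 95192172 / 13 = 7322474.77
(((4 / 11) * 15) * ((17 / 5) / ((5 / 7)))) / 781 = 1428 / 42955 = 0.03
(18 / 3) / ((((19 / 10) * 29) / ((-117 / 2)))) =-3510 / 551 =-6.37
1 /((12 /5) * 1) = 5 /12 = 0.42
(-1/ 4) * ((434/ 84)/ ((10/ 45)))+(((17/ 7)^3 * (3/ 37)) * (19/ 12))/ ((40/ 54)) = -1690473/ 507640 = -3.33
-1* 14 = -14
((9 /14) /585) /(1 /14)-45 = -2924 /65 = -44.98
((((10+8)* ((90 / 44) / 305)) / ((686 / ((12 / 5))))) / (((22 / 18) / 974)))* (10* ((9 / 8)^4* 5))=34939588545 / 1296221696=26.95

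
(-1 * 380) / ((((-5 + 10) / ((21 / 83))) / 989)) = -1578444 / 83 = -19017.40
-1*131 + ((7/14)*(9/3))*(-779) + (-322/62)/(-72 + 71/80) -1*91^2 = -3379189039/352718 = -9580.43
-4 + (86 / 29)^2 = 4032 / 841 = 4.79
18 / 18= 1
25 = 25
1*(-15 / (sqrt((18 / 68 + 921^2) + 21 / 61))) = -5*sqrt(3648690923178) / 586417699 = -0.02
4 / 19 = 0.21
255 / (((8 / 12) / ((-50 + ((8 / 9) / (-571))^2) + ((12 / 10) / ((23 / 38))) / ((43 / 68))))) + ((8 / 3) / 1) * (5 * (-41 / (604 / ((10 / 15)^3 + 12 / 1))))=-17936.88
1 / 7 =0.14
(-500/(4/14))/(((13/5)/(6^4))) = -11340000/13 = -872307.69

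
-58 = -58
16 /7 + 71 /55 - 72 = -26343 /385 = -68.42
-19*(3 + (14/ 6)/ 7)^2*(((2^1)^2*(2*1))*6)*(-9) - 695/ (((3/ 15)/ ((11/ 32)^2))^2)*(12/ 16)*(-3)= 91745.86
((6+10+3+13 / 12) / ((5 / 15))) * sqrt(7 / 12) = 241 * sqrt(21) / 24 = 46.02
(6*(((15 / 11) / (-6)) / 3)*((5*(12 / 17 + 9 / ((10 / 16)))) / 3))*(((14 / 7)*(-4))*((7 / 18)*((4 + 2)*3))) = 119840 / 187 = 640.86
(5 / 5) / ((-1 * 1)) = -1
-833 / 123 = -6.77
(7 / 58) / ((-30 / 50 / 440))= -7700 / 87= -88.51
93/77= 1.21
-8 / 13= -0.62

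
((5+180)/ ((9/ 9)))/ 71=185/ 71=2.61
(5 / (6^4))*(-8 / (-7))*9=5 / 126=0.04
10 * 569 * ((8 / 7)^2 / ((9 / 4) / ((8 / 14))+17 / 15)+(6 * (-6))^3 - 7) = -15833217725110 / 59633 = -265511004.40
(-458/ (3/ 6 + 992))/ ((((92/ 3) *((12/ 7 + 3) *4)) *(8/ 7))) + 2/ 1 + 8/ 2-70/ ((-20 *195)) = 3771322813/ 626751840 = 6.02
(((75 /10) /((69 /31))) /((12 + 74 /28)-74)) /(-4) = 1085 /76452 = 0.01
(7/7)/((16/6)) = 3/8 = 0.38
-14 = -14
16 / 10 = 8 / 5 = 1.60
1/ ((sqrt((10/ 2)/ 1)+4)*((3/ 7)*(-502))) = -14/ 8283+7*sqrt(5)/ 16566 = -0.00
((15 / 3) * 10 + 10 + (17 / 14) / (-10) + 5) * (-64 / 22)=-72664 / 385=-188.74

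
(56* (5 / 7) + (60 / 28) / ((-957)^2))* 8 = 683833960 / 2136981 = 320.00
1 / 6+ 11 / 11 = 7 / 6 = 1.17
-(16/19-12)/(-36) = -0.31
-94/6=-47/3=-15.67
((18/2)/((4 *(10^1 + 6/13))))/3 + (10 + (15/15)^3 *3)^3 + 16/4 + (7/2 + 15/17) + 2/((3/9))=2211.45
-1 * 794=-794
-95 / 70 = -19 / 14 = -1.36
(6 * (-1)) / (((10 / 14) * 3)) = -14 / 5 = -2.80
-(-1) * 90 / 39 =30 / 13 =2.31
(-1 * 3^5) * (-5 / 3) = 405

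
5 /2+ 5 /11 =65 /22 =2.95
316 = 316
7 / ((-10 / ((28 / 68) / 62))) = -0.00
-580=-580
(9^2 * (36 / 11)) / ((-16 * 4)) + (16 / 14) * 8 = 6161 / 1232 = 5.00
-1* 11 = -11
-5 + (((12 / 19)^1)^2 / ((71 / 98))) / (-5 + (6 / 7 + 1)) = -1459097 / 281941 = -5.18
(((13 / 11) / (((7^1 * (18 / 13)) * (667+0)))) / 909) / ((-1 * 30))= -169 / 25210078740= -0.00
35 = 35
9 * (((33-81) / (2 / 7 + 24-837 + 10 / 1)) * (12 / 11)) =12096 / 20603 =0.59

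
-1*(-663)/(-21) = -221/7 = -31.57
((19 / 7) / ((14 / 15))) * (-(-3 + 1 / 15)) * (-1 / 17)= -418 / 833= -0.50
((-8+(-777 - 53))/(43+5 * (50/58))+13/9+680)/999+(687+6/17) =688.02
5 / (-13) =-5 / 13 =-0.38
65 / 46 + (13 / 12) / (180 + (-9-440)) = 104611 / 74244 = 1.41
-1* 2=-2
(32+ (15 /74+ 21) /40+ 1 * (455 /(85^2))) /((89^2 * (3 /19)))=529746467 /20327820720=0.03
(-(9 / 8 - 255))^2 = 4124961 / 64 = 64452.52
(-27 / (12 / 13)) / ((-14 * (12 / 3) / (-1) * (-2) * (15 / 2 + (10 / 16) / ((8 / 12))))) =13 / 420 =0.03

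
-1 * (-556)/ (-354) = -278/ 177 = -1.57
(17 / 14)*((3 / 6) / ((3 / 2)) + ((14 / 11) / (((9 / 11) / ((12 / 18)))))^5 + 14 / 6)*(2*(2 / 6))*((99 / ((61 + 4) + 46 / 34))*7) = 22044028435 / 674398629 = 32.69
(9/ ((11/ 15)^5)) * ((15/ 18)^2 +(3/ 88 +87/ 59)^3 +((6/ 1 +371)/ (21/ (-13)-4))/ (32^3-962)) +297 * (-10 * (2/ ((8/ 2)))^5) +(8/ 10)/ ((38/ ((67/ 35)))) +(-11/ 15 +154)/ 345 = 581194248555800422280868719/ 7021728317721320819320320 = 82.77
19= 19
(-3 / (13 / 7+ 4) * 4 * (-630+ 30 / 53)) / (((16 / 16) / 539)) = 1510407360 / 2173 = 695079.32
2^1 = 2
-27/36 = -3/4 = -0.75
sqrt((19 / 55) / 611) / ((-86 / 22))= -sqrt(638495) / 131365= -0.01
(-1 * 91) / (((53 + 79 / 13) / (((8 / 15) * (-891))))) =117117 / 160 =731.98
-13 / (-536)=13 / 536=0.02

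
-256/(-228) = 64/57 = 1.12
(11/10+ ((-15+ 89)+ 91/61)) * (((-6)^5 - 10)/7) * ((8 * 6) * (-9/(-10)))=-39287128248/10675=-3680293.04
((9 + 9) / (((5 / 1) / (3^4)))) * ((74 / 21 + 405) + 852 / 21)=130956.17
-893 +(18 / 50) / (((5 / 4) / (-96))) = -115081 / 125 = -920.65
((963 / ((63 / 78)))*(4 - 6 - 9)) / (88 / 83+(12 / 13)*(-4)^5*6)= 2.31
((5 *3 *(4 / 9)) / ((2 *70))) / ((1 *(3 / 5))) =5 / 63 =0.08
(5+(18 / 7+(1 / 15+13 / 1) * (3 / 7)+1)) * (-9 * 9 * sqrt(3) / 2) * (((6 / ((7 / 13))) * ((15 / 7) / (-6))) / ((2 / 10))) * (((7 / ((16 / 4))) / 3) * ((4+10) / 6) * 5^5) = 84135914.45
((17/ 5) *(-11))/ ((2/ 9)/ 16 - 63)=13464/ 22675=0.59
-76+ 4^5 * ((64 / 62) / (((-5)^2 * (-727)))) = -42853068 / 563425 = -76.06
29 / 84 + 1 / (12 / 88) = 7.68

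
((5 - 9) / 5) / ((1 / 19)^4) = -521284 / 5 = -104256.80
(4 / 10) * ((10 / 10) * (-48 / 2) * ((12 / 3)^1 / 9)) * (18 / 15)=-128 / 25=-5.12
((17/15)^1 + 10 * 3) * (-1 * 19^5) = -1156338233/15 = -77089215.53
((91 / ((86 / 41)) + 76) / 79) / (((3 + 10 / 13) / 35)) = 667355 / 47558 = 14.03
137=137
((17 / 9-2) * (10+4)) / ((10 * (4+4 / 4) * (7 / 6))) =-2 / 75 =-0.03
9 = 9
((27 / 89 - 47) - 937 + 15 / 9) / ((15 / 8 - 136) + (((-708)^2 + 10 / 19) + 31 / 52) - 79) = -518111152 / 264351025449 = -0.00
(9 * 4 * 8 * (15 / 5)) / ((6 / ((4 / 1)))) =576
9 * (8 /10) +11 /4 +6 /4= 229 /20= 11.45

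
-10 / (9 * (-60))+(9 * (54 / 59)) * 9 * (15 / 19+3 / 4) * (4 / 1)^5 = 7074543713 / 60534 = 116868.93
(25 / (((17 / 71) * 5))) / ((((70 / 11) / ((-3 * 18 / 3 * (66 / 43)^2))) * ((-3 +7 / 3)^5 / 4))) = 1860063183 / 440062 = 4226.82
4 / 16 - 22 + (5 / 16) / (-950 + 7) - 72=-1414505 / 15088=-93.75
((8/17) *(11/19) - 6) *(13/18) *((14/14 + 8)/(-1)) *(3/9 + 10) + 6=378589/969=390.70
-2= -2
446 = 446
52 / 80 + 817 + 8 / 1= 16513 / 20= 825.65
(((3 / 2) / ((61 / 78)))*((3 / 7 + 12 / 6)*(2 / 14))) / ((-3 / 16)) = -3.55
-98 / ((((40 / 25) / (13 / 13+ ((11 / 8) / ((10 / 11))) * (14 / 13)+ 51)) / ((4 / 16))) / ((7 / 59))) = -9565241 / 98176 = -97.43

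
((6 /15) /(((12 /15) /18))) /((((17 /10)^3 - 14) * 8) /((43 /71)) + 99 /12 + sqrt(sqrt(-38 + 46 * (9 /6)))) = 9 /(-2403333 /21500 + 31^(1 /4)) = -0.08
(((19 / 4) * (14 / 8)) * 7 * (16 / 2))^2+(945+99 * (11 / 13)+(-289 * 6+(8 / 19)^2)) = 4054474109 / 18772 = 215985.20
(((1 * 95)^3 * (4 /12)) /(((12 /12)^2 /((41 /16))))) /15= 7030475 /144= 48822.74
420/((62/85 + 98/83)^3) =12290204198125/203939692848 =60.26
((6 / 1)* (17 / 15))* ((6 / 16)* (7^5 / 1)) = 857157 / 20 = 42857.85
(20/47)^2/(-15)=-80/6627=-0.01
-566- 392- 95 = -1053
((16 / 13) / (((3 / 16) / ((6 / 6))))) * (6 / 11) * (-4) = -2048 / 143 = -14.32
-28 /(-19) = 28 /19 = 1.47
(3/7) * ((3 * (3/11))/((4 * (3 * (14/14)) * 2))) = 9/616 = 0.01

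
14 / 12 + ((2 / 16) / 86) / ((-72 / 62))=28865 / 24768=1.17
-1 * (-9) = 9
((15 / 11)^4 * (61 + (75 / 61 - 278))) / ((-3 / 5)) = 1110543750 / 893101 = 1243.47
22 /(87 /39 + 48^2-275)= 143 /13203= 0.01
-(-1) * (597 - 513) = 84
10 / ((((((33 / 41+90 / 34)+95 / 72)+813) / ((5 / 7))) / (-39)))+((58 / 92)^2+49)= 29820169639525 / 607870245668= 49.06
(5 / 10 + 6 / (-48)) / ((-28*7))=-3 / 1568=-0.00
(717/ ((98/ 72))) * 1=25812/ 49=526.78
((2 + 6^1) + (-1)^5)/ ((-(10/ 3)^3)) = -189/ 1000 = -0.19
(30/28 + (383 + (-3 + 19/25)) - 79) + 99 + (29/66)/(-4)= 18559537/46200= 401.72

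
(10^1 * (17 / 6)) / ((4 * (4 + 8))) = 85 / 144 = 0.59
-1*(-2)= 2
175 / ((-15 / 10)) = -350 / 3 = -116.67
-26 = -26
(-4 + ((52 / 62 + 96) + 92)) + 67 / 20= 116677 / 620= 188.19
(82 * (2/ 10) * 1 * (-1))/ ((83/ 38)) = -3116/ 415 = -7.51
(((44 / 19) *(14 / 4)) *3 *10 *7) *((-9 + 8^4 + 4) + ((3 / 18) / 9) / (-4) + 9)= 2386689305 / 342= 6978623.70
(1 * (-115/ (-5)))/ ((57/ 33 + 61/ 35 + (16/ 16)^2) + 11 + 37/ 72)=637560/ 443077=1.44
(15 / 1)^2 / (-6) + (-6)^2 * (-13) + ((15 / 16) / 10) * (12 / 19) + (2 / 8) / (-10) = -192077 / 380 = -505.47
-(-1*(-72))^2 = -5184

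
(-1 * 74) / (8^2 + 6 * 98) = -37 / 326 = -0.11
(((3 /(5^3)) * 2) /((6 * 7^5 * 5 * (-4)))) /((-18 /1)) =1 /756315000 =0.00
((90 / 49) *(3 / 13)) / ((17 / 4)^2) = 4320 / 184093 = 0.02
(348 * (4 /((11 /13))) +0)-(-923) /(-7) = 116519 /77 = 1513.23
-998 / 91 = -10.97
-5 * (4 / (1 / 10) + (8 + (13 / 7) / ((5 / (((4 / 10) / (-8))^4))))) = -268800013 / 1120000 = -240.00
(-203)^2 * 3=123627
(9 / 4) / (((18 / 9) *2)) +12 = 201 / 16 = 12.56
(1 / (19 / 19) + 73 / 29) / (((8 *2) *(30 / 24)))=51 / 290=0.18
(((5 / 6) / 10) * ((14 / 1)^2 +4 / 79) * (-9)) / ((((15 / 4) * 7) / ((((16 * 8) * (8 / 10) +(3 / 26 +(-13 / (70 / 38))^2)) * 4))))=-150275386624 / 44032625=-3412.82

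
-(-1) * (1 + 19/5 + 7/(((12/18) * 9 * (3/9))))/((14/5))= 83/28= 2.96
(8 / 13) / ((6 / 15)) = 20 / 13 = 1.54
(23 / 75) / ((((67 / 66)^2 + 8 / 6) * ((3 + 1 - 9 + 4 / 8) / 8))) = -178112 / 772275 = -0.23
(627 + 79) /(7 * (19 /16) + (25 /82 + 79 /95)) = 43997920 /588859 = 74.72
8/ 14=4/ 7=0.57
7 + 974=981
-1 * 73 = -73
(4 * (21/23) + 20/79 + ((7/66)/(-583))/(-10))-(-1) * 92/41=176268239479/28664955660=6.15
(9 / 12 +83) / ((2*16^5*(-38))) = -335 / 318767104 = -0.00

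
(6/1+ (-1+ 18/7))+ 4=81/7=11.57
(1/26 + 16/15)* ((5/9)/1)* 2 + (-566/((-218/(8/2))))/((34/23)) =5367961/650403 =8.25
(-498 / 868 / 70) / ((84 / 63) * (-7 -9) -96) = 747 / 10693760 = 0.00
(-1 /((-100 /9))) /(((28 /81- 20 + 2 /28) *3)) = -1701 /1110350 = -0.00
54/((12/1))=9/2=4.50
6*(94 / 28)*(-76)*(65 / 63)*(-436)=101230480 / 147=688642.72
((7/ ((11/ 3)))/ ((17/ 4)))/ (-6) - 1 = -201/ 187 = -1.07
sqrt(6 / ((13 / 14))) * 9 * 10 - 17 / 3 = -17 / 3 + 180 * sqrt(273) / 13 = 223.11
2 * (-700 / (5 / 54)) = -15120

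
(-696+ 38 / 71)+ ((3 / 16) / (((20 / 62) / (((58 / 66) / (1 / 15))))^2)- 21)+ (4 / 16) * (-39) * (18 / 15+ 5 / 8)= -1157830769 / 2749120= -421.16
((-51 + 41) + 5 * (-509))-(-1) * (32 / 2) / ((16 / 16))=-2539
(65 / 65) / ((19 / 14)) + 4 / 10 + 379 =36113 / 95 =380.14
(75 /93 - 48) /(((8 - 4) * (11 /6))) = -399 /62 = -6.44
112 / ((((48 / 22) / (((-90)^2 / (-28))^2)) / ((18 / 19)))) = 541282500 / 133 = 4069793.23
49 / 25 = 1.96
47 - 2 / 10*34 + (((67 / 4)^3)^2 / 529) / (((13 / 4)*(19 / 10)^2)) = 3598.50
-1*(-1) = 1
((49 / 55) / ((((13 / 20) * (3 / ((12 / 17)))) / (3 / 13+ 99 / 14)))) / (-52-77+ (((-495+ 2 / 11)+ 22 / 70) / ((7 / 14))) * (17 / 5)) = -13024200 / 19310527613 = -0.00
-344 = -344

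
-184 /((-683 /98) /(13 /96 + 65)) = 7047131 /4098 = 1719.65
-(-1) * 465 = 465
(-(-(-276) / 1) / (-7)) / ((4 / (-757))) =-52233 / 7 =-7461.86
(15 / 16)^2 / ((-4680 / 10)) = -25 / 13312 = -0.00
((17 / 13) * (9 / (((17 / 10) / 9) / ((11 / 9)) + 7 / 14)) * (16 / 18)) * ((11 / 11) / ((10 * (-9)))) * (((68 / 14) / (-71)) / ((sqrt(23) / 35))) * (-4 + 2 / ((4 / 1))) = -111265 * sqrt(23) / 1719549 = -0.31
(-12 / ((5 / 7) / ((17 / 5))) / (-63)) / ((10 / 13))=442 / 375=1.18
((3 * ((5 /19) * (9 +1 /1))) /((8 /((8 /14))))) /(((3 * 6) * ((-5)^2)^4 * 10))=1 /124687500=0.00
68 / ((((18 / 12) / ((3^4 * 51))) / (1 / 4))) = 46818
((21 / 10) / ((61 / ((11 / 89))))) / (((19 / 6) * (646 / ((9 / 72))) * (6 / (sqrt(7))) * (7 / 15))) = 99 * sqrt(7) / 1066168736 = 0.00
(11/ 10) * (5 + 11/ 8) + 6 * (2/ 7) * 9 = 12567/ 560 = 22.44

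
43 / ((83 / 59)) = 30.57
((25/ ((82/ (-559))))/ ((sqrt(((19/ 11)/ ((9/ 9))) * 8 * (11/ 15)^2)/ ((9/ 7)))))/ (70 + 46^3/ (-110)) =9433125 * sqrt(418)/ 1955140432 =0.10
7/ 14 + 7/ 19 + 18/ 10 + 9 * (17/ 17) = 2217/ 190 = 11.67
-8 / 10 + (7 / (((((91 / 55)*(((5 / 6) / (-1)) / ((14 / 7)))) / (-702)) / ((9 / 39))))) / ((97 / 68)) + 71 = 7713171 / 6305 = 1223.34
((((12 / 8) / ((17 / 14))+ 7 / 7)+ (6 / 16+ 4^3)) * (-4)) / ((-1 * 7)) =9059 / 238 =38.06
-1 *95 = -95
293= 293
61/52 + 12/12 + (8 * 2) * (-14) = -11535/52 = -221.83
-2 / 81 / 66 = -1 / 2673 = -0.00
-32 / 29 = -1.10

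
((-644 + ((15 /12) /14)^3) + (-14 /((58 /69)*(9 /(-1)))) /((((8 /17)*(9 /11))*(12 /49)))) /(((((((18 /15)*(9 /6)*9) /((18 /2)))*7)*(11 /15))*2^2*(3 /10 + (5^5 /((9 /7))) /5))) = -32195966310875 /927027377869824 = -0.03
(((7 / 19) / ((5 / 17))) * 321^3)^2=15492593191637059281 / 9025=1716630824558122.91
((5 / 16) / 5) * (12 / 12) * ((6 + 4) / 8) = 5 / 64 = 0.08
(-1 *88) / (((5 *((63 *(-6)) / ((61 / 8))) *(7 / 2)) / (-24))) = -2.43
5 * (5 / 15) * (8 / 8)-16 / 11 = 7 / 33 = 0.21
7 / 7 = 1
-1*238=-238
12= 12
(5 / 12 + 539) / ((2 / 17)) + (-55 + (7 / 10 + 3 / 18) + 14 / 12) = 181283 / 40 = 4532.08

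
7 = 7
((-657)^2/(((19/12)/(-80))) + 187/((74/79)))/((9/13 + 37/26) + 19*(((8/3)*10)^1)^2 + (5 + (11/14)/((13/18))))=-25113868639587/15567679811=-1613.21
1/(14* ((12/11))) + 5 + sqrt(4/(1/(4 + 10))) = 851/168 + 2* sqrt(14) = 12.55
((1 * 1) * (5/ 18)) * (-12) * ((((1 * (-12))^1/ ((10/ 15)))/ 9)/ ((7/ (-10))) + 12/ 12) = -90/ 7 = -12.86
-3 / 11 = -0.27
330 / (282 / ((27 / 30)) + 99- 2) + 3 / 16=0.99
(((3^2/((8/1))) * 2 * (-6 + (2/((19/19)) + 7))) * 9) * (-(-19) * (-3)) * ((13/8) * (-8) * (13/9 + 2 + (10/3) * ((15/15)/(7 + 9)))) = 5261841/32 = 164432.53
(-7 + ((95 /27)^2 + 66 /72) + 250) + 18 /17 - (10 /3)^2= 12206825 /49572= 246.24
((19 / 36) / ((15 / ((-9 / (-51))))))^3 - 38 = -1088799401141 / 28652616000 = -38.00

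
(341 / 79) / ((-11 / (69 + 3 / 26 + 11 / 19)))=-1067299 / 39026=-27.35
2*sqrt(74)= 17.20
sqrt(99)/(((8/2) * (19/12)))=9 * sqrt(11)/19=1.57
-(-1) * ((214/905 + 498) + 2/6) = 1353617/2715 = 498.57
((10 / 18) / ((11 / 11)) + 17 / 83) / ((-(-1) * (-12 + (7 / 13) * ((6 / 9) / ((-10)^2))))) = -369200 / 5824857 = -0.06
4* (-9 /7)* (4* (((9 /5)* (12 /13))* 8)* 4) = -497664 /455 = -1093.77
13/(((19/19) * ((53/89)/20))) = 23140/53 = 436.60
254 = 254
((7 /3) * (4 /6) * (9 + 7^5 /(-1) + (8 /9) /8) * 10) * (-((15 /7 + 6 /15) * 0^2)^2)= 0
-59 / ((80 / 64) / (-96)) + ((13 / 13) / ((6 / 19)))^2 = 817421 / 180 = 4541.23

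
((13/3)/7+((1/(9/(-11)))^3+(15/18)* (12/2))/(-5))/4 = -403/102060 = -0.00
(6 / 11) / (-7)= -6 / 77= -0.08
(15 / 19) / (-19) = -15 / 361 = -0.04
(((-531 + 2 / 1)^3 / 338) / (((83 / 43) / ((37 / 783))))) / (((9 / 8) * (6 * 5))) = -471050198798 / 1482724035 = -317.69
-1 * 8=-8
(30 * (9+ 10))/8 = 285/4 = 71.25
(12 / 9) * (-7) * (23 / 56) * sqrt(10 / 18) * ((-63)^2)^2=-40257567 * sqrt(5) / 2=-45009328.21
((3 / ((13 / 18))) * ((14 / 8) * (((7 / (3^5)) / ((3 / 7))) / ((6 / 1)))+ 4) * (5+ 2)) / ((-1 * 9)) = -492289 / 37908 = -12.99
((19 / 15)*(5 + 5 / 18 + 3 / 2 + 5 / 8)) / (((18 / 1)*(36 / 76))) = 192413 / 174960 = 1.10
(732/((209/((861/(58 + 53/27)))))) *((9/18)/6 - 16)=-270850797/338371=-800.46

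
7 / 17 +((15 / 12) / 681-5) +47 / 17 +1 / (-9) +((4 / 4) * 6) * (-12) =-73.93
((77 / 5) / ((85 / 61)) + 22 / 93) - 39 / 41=10.34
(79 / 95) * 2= 158 / 95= 1.66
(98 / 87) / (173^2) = 98 / 2603823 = 0.00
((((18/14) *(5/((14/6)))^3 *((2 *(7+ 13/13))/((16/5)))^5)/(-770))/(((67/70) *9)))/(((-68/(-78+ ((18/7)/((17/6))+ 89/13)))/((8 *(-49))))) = 2292278906250/949735787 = 2413.60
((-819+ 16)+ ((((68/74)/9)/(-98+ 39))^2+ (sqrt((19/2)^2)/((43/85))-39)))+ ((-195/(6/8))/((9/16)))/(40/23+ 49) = -10748217824119433/12913398189486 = -832.33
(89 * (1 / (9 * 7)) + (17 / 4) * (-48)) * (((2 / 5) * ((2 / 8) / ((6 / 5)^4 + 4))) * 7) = -1595375 / 68328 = -23.35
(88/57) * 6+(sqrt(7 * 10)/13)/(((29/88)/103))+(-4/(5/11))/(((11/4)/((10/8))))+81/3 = 613/19+9064 * sqrt(70)/377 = 233.42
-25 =-25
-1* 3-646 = -649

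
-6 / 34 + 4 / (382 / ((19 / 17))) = -535 / 3247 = -0.16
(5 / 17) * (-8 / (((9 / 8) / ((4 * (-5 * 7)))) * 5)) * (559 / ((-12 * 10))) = -125216 / 459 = -272.80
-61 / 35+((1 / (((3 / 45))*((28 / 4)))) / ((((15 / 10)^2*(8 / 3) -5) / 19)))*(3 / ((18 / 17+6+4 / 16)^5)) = -1843529078834477 / 1061328894578995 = -1.74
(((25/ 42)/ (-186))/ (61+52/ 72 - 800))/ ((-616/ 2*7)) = -25/ 12434570456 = -0.00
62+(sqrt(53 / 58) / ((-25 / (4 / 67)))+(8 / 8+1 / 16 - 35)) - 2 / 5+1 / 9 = 19997 / 720 - 2 * sqrt(3074) / 48575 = 27.77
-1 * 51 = -51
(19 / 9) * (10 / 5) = 38 / 9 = 4.22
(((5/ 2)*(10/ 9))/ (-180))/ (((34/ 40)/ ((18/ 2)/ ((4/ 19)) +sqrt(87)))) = -475/ 612- 25*sqrt(87)/ 1377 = -0.95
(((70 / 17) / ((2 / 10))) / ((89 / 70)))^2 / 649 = 600250000 / 1485670681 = 0.40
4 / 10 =2 / 5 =0.40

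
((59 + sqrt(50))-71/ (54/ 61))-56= -4169/ 54 + 5 * sqrt(2)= -70.13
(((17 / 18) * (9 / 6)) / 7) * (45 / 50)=51 / 280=0.18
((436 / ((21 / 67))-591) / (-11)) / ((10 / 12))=-33602 / 385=-87.28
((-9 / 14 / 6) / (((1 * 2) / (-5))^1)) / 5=3 / 56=0.05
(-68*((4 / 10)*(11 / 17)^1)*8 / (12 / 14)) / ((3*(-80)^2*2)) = -77 / 18000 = -0.00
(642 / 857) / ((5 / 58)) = 37236 / 4285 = 8.69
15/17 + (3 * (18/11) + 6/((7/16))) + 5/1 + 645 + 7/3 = 2638312/3927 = 671.84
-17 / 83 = -0.20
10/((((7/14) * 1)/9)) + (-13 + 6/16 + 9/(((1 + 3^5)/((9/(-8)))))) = 326635/1952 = 167.33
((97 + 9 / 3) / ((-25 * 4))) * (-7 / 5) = 7 / 5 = 1.40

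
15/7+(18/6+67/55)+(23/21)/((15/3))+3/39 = 19991/3003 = 6.66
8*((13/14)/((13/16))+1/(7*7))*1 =456/49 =9.31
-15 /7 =-2.14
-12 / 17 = -0.71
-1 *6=-6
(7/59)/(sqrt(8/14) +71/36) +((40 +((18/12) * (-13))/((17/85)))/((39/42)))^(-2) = 81461400113/1150942297925 -18144 * sqrt(7)/1776077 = 0.04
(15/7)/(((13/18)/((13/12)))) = 45/14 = 3.21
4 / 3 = 1.33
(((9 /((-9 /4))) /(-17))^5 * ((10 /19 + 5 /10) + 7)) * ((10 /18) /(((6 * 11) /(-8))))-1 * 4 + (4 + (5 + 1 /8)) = 328477389491 /64098024408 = 5.12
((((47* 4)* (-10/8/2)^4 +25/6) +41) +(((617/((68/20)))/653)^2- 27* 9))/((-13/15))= 320022780681095/1640467059712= 195.08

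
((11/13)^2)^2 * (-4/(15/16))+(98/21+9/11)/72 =-716275303/339304680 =-2.11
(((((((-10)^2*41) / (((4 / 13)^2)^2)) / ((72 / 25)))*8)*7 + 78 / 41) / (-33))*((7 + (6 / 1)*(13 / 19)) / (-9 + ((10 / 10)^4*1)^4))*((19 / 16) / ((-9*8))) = -44320201702933 / 7182286848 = -6170.76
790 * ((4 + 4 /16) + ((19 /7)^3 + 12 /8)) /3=4651125 /686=6780.07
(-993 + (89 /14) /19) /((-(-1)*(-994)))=1.00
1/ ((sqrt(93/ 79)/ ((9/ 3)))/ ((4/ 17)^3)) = 64*sqrt(7347)/ 152303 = 0.04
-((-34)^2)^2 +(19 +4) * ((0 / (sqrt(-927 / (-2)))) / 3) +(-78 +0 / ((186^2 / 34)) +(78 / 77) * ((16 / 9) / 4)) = -308711530 / 231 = -1336413.55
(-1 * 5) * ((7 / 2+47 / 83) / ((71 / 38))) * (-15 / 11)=14.84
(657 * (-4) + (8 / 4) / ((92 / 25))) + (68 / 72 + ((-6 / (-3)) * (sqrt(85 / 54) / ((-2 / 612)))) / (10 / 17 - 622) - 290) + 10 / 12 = -1207091 / 414 + 289 * sqrt(510) / 5282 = -2914.44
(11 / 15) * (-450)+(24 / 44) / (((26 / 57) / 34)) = -41376 / 143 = -289.34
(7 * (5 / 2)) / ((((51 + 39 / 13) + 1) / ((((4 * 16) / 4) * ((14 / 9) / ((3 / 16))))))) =12544 / 297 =42.24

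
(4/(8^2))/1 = 1/16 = 0.06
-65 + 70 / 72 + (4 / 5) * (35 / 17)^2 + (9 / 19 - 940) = -197708239 / 197676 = -1000.16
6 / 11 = 0.55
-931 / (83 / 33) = -30723 / 83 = -370.16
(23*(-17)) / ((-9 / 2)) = 782 / 9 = 86.89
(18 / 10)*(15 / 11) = 2.45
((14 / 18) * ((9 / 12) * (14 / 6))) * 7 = 343 / 36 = 9.53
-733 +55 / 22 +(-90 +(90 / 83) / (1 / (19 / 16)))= -543957 / 664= -819.21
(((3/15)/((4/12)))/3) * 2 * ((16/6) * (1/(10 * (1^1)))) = 8/75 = 0.11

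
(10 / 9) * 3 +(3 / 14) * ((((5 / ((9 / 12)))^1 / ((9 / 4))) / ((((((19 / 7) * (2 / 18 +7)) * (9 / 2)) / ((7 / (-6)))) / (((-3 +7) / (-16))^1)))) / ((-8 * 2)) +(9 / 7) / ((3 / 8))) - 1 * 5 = -11996339 / 12870144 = -0.93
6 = 6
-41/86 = -0.48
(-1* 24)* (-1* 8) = 192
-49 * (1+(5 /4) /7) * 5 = -1155 /4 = -288.75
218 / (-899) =-0.24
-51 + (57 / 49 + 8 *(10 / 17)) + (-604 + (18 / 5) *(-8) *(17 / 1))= -1138.73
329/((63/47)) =2209/9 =245.44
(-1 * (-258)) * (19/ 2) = 2451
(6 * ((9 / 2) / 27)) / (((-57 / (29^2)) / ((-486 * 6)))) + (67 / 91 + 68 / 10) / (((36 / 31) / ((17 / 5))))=7442628153 / 172900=43045.85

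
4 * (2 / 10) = 4 / 5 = 0.80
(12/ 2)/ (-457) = -6/ 457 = -0.01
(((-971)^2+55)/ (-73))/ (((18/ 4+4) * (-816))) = 117862/ 63291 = 1.86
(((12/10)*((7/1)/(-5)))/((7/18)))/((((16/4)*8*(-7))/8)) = 27/175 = 0.15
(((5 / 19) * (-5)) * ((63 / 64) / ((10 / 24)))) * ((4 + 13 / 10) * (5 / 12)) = -16695 / 2432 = -6.86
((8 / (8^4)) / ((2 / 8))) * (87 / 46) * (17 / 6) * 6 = 1479 / 5888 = 0.25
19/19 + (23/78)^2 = 6613/6084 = 1.09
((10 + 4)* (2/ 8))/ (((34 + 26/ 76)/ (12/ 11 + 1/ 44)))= 6517/ 57420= 0.11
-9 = -9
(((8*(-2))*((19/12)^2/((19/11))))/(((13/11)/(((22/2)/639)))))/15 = -25289/1121445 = -0.02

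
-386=-386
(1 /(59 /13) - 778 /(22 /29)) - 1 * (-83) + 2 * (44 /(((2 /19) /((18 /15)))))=197539 /3245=60.87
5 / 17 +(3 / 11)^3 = 7114 / 22627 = 0.31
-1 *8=-8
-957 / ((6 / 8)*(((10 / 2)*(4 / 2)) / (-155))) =19778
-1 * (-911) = 911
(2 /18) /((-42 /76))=-38 /189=-0.20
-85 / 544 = -5 / 32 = -0.16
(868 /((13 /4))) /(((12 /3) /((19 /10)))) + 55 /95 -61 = 82054 /1235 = 66.44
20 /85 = 4 /17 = 0.24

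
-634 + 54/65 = -41156/65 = -633.17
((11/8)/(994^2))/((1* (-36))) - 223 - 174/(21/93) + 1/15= -1413530598199/1422771840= -993.50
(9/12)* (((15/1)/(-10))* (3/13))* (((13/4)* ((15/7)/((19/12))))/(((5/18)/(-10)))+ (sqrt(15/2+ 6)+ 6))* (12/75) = 273537/43225-81* sqrt(6)/1300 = 6.18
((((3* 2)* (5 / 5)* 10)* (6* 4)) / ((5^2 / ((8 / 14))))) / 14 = 576 / 245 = 2.35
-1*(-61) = 61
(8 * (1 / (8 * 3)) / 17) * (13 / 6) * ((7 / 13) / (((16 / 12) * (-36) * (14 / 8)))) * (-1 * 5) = 5 / 3672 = 0.00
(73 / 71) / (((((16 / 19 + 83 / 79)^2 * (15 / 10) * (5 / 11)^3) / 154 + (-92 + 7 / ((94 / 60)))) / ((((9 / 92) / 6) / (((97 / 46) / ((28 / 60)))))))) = -5545604880017279 / 130839317955721482445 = -0.00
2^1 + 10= 12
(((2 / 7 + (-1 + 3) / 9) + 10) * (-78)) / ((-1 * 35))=17212 / 735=23.42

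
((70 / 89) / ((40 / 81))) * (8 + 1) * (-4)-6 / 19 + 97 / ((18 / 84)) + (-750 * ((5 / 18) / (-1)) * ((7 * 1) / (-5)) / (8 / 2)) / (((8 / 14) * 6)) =182017505 / 487008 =373.75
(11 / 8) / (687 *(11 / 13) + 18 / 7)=1001 / 425064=0.00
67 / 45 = 1.49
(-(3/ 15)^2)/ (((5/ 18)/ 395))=-1422/ 25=-56.88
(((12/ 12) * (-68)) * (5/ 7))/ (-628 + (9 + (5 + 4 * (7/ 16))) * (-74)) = 40/ 1477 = 0.03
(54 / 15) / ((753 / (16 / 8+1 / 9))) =38 / 3765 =0.01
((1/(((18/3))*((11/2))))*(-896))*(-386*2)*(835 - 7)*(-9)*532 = -914089107456/11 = -83099009768.73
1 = 1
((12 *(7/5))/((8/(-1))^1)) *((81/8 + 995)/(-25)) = 168861/2000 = 84.43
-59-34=-93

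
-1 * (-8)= 8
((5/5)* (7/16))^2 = 49/256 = 0.19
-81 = -81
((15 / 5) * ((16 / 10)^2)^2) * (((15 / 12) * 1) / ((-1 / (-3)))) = 9216 / 125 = 73.73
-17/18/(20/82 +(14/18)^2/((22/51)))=-23001/40093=-0.57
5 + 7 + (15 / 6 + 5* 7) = 99 / 2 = 49.50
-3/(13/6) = -18/13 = -1.38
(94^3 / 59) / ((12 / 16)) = 3322336 / 177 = 18770.26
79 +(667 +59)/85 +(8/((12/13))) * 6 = 139.54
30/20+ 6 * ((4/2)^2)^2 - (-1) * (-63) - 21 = 27/2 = 13.50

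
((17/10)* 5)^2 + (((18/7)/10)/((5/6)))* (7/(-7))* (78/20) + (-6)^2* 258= 9359.05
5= 5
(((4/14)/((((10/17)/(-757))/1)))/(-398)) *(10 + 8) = 115821/6965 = 16.63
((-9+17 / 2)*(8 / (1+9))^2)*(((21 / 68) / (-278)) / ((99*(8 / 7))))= 49 / 15595800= 0.00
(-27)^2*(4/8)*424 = 154548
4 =4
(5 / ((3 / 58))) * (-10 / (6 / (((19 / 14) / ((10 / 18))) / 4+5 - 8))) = 32335 / 84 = 384.94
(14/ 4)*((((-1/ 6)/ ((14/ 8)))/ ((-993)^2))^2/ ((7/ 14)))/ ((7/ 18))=8/ 47642338889649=0.00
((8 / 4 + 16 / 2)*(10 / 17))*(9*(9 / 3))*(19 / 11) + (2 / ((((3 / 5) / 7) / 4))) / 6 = 487880 / 1683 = 289.89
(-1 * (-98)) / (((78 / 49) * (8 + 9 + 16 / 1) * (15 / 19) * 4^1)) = 45619 / 77220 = 0.59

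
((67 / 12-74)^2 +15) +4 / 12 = 676249 / 144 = 4696.17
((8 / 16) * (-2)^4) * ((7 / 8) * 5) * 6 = 210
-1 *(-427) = 427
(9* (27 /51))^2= 6561 /289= 22.70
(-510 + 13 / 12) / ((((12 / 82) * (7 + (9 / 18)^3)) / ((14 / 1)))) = -3505418 / 513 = -6833.17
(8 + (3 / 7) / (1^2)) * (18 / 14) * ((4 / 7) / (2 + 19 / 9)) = 19116 / 12691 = 1.51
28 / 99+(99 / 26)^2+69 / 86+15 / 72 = 15.79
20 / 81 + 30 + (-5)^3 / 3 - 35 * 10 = -29275 / 81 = -361.42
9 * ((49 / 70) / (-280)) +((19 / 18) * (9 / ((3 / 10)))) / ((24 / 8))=37919 / 3600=10.53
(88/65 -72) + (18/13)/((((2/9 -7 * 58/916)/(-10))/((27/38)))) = -29400628/1125085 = -26.13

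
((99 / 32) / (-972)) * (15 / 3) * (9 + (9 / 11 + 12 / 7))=-185 / 1008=-0.18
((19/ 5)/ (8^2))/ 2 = 19/ 640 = 0.03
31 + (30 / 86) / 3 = 1338 / 43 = 31.12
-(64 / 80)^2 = -0.64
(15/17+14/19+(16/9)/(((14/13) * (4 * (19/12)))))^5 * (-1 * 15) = -1685354376200315943755/4786166807849031381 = -352.13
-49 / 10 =-4.90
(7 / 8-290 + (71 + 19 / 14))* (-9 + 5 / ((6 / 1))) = 84973 / 48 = 1770.27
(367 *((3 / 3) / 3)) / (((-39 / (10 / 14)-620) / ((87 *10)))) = -532150 / 3373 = -157.77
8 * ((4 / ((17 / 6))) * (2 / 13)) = 384 / 221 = 1.74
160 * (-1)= -160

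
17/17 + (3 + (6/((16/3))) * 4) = 17/2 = 8.50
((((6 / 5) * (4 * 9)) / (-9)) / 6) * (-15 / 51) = 4 / 17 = 0.24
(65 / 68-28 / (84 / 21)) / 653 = -411 / 44404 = -0.01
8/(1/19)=152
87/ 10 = 8.70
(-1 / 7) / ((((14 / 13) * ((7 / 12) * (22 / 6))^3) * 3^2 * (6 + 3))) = -0.00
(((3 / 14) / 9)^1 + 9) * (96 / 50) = 3032 / 175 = 17.33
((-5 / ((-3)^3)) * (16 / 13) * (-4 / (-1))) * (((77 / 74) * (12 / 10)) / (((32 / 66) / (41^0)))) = 3388 / 1443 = 2.35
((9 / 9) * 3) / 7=3 / 7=0.43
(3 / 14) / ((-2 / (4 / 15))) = -1 / 35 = -0.03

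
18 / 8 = 9 / 4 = 2.25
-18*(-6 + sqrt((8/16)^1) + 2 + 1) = 54 - 9*sqrt(2) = 41.27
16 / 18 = 8 / 9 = 0.89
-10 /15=-2 /3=-0.67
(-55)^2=3025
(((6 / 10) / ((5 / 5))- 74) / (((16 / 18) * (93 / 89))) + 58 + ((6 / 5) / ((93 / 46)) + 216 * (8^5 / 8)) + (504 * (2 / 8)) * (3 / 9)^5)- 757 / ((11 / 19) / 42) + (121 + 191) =305713345219 / 368280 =830111.18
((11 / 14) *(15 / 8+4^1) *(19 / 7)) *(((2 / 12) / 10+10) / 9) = 5903623 / 423360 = 13.94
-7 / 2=-3.50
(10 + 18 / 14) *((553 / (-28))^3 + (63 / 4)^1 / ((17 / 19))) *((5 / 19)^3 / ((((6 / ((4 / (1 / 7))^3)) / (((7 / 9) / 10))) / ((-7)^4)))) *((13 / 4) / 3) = -176820833904444275 / 151117488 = -1170088493.69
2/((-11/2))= -4/11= -0.36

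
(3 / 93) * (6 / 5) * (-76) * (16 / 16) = -456 / 155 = -2.94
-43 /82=-0.52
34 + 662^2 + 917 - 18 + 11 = 439188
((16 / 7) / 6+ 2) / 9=0.26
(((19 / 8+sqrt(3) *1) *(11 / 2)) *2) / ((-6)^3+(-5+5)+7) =-1 / 8-sqrt(3) / 19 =-0.22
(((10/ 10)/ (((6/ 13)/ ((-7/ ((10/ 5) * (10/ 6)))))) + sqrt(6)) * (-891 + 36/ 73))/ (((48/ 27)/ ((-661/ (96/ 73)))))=-11730708171/ 10240 + 128908881 * sqrt(6)/ 512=-528856.30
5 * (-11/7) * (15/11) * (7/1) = -75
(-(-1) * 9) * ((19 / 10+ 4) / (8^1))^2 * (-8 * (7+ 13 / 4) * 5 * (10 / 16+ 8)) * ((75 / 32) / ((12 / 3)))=-1329446115 / 131072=-10142.87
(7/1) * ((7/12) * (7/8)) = 343/96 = 3.57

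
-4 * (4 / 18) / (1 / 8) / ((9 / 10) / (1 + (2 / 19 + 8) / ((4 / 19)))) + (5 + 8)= -299.10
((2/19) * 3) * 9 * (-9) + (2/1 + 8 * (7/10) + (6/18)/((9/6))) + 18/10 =-13643/855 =-15.96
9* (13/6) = 39/2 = 19.50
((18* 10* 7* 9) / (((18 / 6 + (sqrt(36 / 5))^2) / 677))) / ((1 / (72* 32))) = 29480371200 / 17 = 1734139482.35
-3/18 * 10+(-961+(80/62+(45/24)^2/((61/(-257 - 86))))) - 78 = -384545723/363072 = -1059.14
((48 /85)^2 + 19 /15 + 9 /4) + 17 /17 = 419243 /86700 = 4.84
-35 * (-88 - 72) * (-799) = -4474400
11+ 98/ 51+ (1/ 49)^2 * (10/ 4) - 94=-19856015/ 244902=-81.08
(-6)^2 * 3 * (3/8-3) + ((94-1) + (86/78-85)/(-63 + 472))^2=25331915/3042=8327.39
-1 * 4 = -4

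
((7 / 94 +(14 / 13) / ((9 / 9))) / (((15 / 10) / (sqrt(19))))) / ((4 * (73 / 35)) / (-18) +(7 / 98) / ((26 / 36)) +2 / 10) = -147735 * sqrt(19) / 31678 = -20.33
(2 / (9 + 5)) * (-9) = -9 / 7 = -1.29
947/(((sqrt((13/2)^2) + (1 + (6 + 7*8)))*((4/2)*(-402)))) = -0.02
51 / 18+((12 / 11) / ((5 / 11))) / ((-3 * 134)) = 5683 / 2010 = 2.83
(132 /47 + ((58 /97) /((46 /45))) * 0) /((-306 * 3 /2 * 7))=-44 /50337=-0.00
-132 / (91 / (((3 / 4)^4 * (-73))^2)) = -1153797777 / 1490944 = -773.87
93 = 93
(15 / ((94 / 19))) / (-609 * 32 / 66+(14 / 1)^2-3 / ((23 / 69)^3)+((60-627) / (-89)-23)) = -279015 / 18120098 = -0.02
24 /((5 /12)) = 288 /5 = 57.60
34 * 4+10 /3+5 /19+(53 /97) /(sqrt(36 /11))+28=53 * sqrt(11) /582+9553 /57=167.90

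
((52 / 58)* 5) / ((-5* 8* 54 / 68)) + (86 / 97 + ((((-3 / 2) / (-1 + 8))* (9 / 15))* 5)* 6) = -3308681 / 1063314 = -3.11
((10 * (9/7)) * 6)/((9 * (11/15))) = 900/77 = 11.69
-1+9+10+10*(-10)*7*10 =-6982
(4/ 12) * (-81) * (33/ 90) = -99/ 10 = -9.90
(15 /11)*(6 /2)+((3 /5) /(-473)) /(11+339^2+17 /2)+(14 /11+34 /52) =2577558123 /428344930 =6.02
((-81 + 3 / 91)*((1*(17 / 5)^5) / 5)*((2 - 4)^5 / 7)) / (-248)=-41846025504 / 308546875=-135.62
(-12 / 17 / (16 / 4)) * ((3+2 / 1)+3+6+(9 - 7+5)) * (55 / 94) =-3465 / 1598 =-2.17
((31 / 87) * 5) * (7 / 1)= 1085 / 87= 12.47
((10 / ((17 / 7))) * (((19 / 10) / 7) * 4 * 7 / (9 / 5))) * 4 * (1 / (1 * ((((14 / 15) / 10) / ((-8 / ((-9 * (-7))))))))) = -304000 / 3213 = -94.62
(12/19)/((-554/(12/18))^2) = 4/4373553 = 0.00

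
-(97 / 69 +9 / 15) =-692 / 345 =-2.01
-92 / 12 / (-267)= 23 / 801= 0.03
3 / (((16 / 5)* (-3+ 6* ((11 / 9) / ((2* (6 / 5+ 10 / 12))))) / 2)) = -915 / 584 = -1.57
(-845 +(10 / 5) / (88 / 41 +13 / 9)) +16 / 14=-7821609 / 9275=-843.30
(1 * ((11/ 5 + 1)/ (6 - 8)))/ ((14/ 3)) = -12/ 35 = -0.34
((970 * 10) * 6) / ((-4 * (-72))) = 2425 / 12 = 202.08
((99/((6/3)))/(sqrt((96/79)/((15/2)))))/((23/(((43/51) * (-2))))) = -1419 * sqrt(395)/3128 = -9.02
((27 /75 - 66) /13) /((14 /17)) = -27897 /4550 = -6.13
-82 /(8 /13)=-533 /4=-133.25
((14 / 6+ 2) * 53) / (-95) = -689 / 285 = -2.42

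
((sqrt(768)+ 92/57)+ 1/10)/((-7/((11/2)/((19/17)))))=-1496 *sqrt(3)/133 -182699/151620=-20.69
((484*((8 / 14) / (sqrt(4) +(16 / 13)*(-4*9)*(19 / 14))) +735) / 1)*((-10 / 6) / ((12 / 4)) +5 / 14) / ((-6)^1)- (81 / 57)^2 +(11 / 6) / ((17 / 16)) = 58546471747 / 2454333588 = 23.85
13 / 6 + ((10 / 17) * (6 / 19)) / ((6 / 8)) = 4679 / 1938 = 2.41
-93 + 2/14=-650/7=-92.86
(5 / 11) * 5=25 / 11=2.27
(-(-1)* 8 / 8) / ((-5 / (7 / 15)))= -7 / 75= -0.09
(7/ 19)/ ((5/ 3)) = 21/ 95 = 0.22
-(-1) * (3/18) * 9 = 3/2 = 1.50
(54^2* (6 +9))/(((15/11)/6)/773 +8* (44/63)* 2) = 3914.13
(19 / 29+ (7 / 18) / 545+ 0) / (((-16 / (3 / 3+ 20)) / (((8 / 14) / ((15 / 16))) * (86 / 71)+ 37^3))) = -70461923940067 / 1615903200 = -43605.29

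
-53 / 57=-0.93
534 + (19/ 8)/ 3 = 12835/ 24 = 534.79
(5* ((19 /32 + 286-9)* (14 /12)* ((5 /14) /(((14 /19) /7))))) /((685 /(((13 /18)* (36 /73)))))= 3656835 /1280128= 2.86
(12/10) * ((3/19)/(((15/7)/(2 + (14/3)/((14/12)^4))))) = 372/931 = 0.40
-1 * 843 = -843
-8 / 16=-1 / 2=-0.50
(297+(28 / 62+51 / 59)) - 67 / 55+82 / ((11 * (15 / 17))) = 92209297 / 301785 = 305.55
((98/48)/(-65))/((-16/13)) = 49/1920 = 0.03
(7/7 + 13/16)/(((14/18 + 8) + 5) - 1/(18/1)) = 0.13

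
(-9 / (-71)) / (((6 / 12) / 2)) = 36 / 71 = 0.51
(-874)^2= 763876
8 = 8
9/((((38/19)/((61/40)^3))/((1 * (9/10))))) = 18385461/1280000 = 14.36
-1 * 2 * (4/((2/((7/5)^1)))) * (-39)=218.40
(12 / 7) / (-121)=-12 / 847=-0.01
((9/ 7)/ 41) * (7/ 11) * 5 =45/ 451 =0.10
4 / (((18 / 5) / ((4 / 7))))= 0.63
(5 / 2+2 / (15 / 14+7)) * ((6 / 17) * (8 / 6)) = 1.29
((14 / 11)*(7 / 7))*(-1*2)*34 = -952 / 11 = -86.55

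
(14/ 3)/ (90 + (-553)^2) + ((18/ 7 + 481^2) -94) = 1485647743337/ 6423879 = 231269.57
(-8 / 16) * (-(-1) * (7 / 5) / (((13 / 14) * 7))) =-7 / 65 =-0.11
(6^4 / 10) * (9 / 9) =648 / 5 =129.60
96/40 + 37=197/5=39.40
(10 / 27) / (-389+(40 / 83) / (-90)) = -830 / 871761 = -0.00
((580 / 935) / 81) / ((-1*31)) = -116 / 469557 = -0.00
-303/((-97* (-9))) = -101/291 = -0.35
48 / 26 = 24 / 13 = 1.85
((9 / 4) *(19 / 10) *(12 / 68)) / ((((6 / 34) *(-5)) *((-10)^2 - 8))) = -171 / 18400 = -0.01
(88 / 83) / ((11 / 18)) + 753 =62643 / 83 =754.73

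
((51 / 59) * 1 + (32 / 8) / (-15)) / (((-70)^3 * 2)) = -529 / 607110000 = -0.00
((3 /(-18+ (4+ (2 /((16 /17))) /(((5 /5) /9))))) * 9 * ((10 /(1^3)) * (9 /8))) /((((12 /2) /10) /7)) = 28350 /41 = 691.46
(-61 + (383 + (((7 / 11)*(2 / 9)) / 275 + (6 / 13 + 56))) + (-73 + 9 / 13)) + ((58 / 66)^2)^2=118229204023 / 385424325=306.75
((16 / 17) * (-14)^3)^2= 6669761.99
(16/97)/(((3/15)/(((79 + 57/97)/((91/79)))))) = 48790400/856219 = 56.98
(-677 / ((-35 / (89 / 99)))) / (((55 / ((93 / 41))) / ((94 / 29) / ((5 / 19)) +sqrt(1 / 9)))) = 10278740029 / 1132968375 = 9.07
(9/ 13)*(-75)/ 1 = -675/ 13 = -51.92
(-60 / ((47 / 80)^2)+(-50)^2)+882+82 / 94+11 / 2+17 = 14276935 / 4418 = 3231.54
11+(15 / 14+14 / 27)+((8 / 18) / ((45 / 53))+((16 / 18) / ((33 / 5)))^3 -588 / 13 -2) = -34.11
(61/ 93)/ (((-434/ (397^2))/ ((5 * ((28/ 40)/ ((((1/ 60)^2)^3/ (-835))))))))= 31212142445520000000/ 961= 32478816280457856.40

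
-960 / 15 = -64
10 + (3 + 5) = 18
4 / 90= 2 / 45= 0.04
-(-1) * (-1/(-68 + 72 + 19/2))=-0.07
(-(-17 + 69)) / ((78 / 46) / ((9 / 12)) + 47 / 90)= -107640 / 5761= -18.68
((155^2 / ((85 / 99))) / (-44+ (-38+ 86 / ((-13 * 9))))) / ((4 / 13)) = -1099.19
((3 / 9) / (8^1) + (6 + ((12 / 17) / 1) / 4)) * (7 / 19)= 17759 / 7752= 2.29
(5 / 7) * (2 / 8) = 5 / 28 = 0.18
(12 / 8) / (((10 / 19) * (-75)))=-19 / 500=-0.04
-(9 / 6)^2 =-2.25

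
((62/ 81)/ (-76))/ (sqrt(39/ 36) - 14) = 31 * sqrt(39)/ 3599721 + 868/ 1199907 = 0.00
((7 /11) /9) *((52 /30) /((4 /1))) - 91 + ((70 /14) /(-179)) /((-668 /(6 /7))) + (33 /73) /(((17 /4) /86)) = -31552599099587 /385625529135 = -81.82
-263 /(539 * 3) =-263 /1617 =-0.16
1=1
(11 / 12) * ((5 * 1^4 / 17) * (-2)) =-0.54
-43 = -43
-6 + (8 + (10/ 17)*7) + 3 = 155/ 17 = 9.12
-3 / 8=-0.38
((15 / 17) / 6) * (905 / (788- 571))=4525 / 7378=0.61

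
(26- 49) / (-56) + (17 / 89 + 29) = 147535 / 4984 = 29.60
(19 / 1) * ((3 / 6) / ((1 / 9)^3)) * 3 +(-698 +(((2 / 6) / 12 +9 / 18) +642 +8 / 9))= 248663 / 12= 20721.92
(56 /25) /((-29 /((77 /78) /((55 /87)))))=-196 /1625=-0.12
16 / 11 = 1.45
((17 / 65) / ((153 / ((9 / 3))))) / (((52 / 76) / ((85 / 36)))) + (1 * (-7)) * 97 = -12392785 / 18252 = -678.98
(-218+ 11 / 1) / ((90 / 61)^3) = -5220563 / 81000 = -64.45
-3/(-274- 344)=1/206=0.00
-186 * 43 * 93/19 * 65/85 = -9669582/323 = -29936.79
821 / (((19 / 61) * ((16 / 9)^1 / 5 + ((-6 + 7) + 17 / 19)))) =2253645 / 1924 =1171.33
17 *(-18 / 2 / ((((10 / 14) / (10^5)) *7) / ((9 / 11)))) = -27540000 / 11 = -2503636.36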